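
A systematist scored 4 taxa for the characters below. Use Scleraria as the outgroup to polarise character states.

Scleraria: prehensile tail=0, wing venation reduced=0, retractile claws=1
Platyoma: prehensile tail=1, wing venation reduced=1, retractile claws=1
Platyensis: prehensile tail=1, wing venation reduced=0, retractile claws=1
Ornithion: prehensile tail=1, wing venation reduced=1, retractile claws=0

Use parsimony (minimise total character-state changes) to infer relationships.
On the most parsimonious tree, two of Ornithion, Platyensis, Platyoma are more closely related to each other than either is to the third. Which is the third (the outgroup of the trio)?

Character polarity is set by the outgroup: the derived state is whichever differs from the outgroup's state, so for retractile claws the derived state is '0', and for the remaining characters it is '1'.
prehensile tail (derived state '1') is shared by all ingroup taxa — unites the whole ingroup.
Only Ornithion and Platyoma show the derived state '1' for wing venation reduced, supporting them as a clade.
retractile claws: derived state '0' in Ornithion only — an autapomorphy, so it tells us nothing about relationships among taxa.
Most parsimonious ingroup topology: ((Platyoma,Ornithion),Platyensis).
Ornithion and Platyoma share a more recent common ancestor with each other than either does with Platyensis, so Platyensis is the least closely related of the three.

Platyensis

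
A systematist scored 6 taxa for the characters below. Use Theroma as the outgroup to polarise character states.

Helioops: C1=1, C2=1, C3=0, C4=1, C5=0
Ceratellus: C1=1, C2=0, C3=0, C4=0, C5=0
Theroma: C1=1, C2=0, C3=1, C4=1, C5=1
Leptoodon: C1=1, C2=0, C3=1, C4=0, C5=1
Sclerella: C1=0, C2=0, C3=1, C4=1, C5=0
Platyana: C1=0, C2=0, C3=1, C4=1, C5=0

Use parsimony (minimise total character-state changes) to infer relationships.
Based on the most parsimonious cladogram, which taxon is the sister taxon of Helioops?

Character polarity is set by the outgroup: the derived state is whichever differs from the outgroup's state, so for C1, C3, C4, C5 the derived state is '0', and for the remaining characters it is '1'.
C1 (derived state '0') is shared by Platyana and Sclerella — a synapomorphy uniting that clade.
C2 (derived state '1') is unique to Helioops (autapomorphy; uninformative for grouping).
Only Ceratellus and Helioops show the derived state '0' for C3, supporting them as a clade.
C4 groups Ceratellus and Leptoodon, which is incompatible with the clades supported by the remaining characters; treating it as convergent (homoplasy) costs fewer steps than any alternative tree.
C5 (derived state '0') is shared by Ceratellus, Helioops, Platyana, and Sclerella — a synapomorphy uniting that clade.
Most parsimonious ingroup topology: (((Platyana,Sclerella),(Helioops,Ceratellus)),Leptoodon).
Helioops and Ceratellus form a cherry on this tree, so they are sister taxa.

Ceratellus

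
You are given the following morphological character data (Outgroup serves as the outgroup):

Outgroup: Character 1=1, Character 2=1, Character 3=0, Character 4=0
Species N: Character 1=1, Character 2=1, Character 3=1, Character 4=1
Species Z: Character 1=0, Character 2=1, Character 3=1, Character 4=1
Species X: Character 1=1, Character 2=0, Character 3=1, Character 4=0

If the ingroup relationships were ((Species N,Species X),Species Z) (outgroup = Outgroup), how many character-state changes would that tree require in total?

5

Map each character onto ((Species N,Species X),Species Z) (rooted by Outgroup) and count the minimum state changes it requires (Fitch parsimony):
Character 1: 1; Character 2: 1; Character 3: 1; Character 4: 2.
Total tree length = 5.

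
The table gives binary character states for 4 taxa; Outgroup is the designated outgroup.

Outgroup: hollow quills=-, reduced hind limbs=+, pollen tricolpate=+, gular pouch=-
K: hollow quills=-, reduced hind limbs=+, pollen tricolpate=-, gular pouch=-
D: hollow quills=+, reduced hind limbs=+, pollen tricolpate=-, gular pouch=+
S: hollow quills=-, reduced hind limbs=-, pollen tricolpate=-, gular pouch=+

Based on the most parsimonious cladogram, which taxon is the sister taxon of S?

Character polarity is set by the outgroup: the derived state is whichever differs from the outgroup's state, so for reduced hind limbs, pollen tricolpate the derived state is '-', and for the remaining characters it is '+'.
hollow quills (derived state '+') is unique to D (autapomorphy; uninformative for grouping).
reduced hind limbs: derived state '-' in S only — an autapomorphy, so it tells us nothing about relationships among taxa.
All ingroup taxa share the derived state '-' for pollen tricolpate; it defines the ingroup but does not resolve relationships within it.
gular pouch: derived state '+' in D and S only — synapomorphy for {D, S}.
Most parsimonious ingroup topology: (K,(D,S)).
S and D form a cherry on this tree, so they are sister taxa.

D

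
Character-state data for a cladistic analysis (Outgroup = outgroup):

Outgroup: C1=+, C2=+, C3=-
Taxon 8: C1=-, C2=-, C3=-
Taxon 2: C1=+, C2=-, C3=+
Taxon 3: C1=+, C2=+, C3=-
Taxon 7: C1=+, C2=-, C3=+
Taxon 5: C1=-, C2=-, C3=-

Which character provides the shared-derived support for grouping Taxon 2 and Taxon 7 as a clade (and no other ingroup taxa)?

Character polarity is set by the outgroup: the derived state is whichever differs from the outgroup's state, so for C1, C2 the derived state is '-', and for the remaining characters it is '+'.
Only Taxon 5 and Taxon 8 show the derived state '-' for C1, supporting them as a clade.
C2: derived state '-' in Taxon 2, Taxon 5, Taxon 7, and Taxon 8 only — synapomorphy for {Taxon 2, Taxon 5, Taxon 7, Taxon 8}.
C3: derived state '+' in Taxon 2 and Taxon 7 only — synapomorphy for {Taxon 2, Taxon 7}.
Most parsimonious ingroup topology: (((Taxon 8,Taxon 5),(Taxon 2,Taxon 7)),Taxon 3).
The clade {Taxon 2, Taxon 7} is supported by C3: its derived state '+' occurs in exactly those taxa and in no other taxon (including the outgroup).

C3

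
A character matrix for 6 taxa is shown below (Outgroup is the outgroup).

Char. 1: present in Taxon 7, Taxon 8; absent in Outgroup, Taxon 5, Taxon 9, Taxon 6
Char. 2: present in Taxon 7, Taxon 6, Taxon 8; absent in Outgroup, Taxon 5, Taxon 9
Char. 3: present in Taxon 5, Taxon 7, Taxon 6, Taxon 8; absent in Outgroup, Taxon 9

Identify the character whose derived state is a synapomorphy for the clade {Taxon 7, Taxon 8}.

The outgroup has state 'absent' for every character, so 'present' is the derived state throughout.
Char. 1: derived state 'present' in Taxon 7 and Taxon 8 only — synapomorphy for {Taxon 7, Taxon 8}.
Only Taxon 6, Taxon 7, and Taxon 8 show the derived state 'present' for Char. 2, supporting them as a clade.
Char. 3: derived state 'present' in Taxon 5, Taxon 6, Taxon 7, and Taxon 8 only — synapomorphy for {Taxon 5, Taxon 6, Taxon 7, Taxon 8}.
Most parsimonious ingroup topology: ((Taxon 5,((Taxon 7,Taxon 8),Taxon 6)),Taxon 9).
The clade {Taxon 7, Taxon 8} is supported by Char. 1: its derived state 'present' occurs in exactly those taxa and in no other taxon (including the outgroup).

Char. 1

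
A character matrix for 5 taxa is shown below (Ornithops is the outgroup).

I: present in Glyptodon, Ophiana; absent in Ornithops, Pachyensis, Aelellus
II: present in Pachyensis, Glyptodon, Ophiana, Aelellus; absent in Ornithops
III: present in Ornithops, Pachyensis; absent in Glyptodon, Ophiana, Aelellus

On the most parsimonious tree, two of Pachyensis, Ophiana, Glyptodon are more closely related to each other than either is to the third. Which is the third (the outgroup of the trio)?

Pachyensis

Character polarity is set by the outgroup: the derived state is whichever differs from the outgroup's state, so for III the derived state is 'absent', and for the remaining characters it is 'present'.
Only Glyptodon and Ophiana show the derived state 'present' for I, supporting them as a clade.
II (derived state 'present') is shared by all ingroup taxa — unites the whole ingroup.
III: derived state 'absent' in Aelellus, Glyptodon, and Ophiana only — synapomorphy for {Aelellus, Glyptodon, Ophiana}.
Most parsimonious ingroup topology: (((Glyptodon,Ophiana),Aelellus),Pachyensis).
Glyptodon and Ophiana share a more recent common ancestor with each other than either does with Pachyensis, so Pachyensis is the least closely related of the three.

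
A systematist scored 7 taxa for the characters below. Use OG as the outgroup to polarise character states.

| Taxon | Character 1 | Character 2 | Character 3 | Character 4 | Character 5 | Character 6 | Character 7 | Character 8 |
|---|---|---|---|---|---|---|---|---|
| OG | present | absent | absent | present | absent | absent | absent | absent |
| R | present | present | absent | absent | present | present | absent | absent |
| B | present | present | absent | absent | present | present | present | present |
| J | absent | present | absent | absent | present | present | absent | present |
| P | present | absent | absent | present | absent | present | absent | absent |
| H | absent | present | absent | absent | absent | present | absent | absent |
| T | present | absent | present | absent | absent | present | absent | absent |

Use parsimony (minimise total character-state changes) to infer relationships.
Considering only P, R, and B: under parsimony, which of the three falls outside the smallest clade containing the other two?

P

Character polarity is set by the outgroup: the derived state is whichever differs from the outgroup's state, so for Character 1, Character 4 the derived state is 'absent', and for the remaining characters it is 'present'.
Character 1 groups H and J, which is incompatible with the clades supported by the remaining characters; treating it as convergent (homoplasy) costs fewer steps than any alternative tree.
Character 2 (derived state 'present') is shared by B, H, J, and R — a synapomorphy uniting that clade.
Character 3: derived state 'present' in T only — an autapomorphy, so it tells us nothing about relationships among taxa.
Character 4 (derived state 'absent') is shared by B, H, J, R, and T — a synapomorphy uniting that clade.
Only B, J, and R show the derived state 'present' for Character 5, supporting them as a clade.
All ingroup taxa share the derived state 'present' for Character 6; it defines the ingroup but does not resolve relationships within it.
Character 7 (derived state 'present') is unique to B (autapomorphy; uninformative for grouping).
Only B and J show the derived state 'present' for Character 8, supporting them as a clade.
Most parsimonious ingroup topology: ((((R,(B,J)),H),T),P).
R and B share a more recent common ancestor with each other than either does with P, so P is the least closely related of the three.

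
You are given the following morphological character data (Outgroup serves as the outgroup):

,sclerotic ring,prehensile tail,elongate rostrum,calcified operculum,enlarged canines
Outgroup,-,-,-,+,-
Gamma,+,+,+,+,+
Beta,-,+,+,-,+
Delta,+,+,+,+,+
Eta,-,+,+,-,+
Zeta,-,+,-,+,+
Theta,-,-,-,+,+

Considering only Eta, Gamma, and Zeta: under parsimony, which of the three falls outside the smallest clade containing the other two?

Character polarity is set by the outgroup: the derived state is whichever differs from the outgroup's state, so for calcified operculum the derived state is '-', and for the remaining characters it is '+'.
sclerotic ring: derived state '+' in Delta and Gamma only — synapomorphy for {Delta, Gamma}.
prehensile tail (derived state '+') is shared by Beta, Delta, Eta, Gamma, and Zeta — a synapomorphy uniting that clade.
elongate rostrum: derived state '+' in Beta, Delta, Eta, and Gamma only — synapomorphy for {Beta, Delta, Eta, Gamma}.
calcified operculum (derived state '-') is shared by Beta and Eta — a synapomorphy uniting that clade.
enlarged canines (derived state '+') is shared by all ingroup taxa — unites the whole ingroup.
Most parsimonious ingroup topology: ((((Gamma,Delta),(Beta,Eta)),Zeta),Theta).
Eta and Gamma share a more recent common ancestor with each other than either does with Zeta, so Zeta is the least closely related of the three.

Zeta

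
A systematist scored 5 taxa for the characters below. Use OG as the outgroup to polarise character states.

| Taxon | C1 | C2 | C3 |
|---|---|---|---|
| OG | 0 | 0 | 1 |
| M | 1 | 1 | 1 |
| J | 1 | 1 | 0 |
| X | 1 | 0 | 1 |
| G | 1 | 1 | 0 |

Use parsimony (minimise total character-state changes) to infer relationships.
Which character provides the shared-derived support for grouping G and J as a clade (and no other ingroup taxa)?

C3

Character polarity is set by the outgroup: the derived state is whichever differs from the outgroup's state, so for C3 the derived state is '0', and for the remaining characters it is '1'.
All ingroup taxa share the derived state '1' for C1; it defines the ingroup but does not resolve relationships within it.
C2: derived state '1' in G, J, and M only — synapomorphy for {G, J, M}.
C3: derived state '0' in G and J only — synapomorphy for {G, J}.
Most parsimonious ingroup topology: ((M,(J,G)),X).
The clade {G, J} is supported by C3: its derived state '0' occurs in exactly those taxa and in no other taxon (including the outgroup).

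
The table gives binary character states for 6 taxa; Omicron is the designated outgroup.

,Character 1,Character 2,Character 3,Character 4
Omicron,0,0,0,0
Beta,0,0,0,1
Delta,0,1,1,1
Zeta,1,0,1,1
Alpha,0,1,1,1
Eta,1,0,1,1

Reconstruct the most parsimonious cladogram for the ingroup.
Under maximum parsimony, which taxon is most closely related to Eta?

The outgroup has state '0' for every character, so '1' is the derived state throughout.
Character 1 (derived state '1') is shared by Eta and Zeta — a synapomorphy uniting that clade.
Only Alpha and Delta show the derived state '1' for Character 2, supporting them as a clade.
Character 3: derived state '1' in Alpha, Delta, Eta, and Zeta only — synapomorphy for {Alpha, Delta, Eta, Zeta}.
Character 4 (derived state '1') is shared by all ingroup taxa — unites the whole ingroup.
Most parsimonious ingroup topology: (Beta,((Delta,Alpha),(Zeta,Eta))).
Eta and Zeta form a cherry on this tree, so they are sister taxa.

Zeta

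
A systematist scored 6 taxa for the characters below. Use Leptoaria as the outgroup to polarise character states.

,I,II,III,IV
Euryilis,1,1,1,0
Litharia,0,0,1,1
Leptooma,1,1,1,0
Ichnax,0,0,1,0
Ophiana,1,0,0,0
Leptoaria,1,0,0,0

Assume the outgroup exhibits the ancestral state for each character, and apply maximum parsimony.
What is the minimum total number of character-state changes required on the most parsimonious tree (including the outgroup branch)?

Character polarity is set by the outgroup: the derived state is whichever differs from the outgroup's state, so for I the derived state is '0', and for the remaining characters it is '1'.
I (derived state '0') is shared by Ichnax and Litharia — a synapomorphy uniting that clade.
Only Euryilis and Leptooma show the derived state '1' for II, supporting them as a clade.
Only Euryilis, Ichnax, Leptooma, and Litharia show the derived state '1' for III, supporting them as a clade.
IV: derived state '1' in Litharia only — an autapomorphy, so it tells us nothing about relationships among taxa.
Most parsimonious ingroup topology: (Ophiana,((Euryilis,Leptooma),(Ichnax,Litharia))).
Changes per character on this tree: I: 1; II: 1; III: 1; IV: 1.
Total = 4.

4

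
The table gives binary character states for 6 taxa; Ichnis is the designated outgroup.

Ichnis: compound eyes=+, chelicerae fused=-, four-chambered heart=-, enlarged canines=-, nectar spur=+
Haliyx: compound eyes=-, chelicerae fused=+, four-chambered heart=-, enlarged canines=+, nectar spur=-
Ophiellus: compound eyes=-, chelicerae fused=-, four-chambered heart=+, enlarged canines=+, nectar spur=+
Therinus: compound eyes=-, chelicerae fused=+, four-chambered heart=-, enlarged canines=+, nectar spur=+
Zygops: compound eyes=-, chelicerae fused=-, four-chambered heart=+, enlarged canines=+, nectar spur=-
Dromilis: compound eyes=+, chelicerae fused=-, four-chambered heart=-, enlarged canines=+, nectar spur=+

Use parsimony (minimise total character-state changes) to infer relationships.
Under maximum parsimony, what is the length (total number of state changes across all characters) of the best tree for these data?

Character polarity is set by the outgroup: the derived state is whichever differs from the outgroup's state, so for compound eyes, nectar spur the derived state is '-', and for the remaining characters it is '+'.
compound eyes (derived state '-') is shared by Haliyx, Ophiellus, Therinus, and Zygops — a synapomorphy uniting that clade.
chelicerae fused: derived state '+' in Haliyx and Therinus only — synapomorphy for {Haliyx, Therinus}.
four-chambered heart (derived state '+') is shared by Ophiellus and Zygops — a synapomorphy uniting that clade.
enlarged canines (derived state '+') is shared by all ingroup taxa — unites the whole ingroup.
nectar spur groups Haliyx and Zygops, which is incompatible with the clades supported by the remaining characters; treating it as convergent (homoplasy) costs fewer steps than any alternative tree.
Most parsimonious ingroup topology: (((Haliyx,Therinus),(Ophiellus,Zygops)),Dromilis).
Changes per character on this tree: compound eyes: 1; chelicerae fused: 1; four-chambered heart: 1; enlarged canines: 1; nectar spur: 2.
Total = 6.

6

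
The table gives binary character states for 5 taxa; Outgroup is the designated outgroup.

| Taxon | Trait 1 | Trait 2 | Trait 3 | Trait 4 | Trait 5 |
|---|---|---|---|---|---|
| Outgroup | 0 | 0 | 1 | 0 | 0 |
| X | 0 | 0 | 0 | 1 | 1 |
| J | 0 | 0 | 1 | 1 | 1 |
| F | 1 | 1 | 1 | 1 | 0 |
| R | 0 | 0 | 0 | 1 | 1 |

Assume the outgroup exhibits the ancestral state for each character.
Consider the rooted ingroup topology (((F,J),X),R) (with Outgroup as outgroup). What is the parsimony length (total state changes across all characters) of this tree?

7

Map each character onto (((F,J),X),R) (rooted by Outgroup) and count the minimum state changes it requires (Fitch parsimony):
Trait 1: 1; Trait 2: 1; Trait 3: 2; Trait 4: 1; Trait 5: 2.
Total tree length = 7.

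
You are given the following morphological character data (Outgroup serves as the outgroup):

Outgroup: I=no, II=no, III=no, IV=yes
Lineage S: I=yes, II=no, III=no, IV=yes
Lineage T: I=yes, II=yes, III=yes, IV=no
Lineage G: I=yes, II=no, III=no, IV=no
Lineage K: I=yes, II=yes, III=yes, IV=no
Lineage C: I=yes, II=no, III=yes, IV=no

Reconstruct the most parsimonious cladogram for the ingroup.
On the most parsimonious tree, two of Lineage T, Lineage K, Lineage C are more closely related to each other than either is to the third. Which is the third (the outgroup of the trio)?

Character polarity is set by the outgroup: the derived state is whichever differs from the outgroup's state, so for IV the derived state is 'no', and for the remaining characters it is 'yes'.
I (derived state 'yes') is shared by all ingroup taxa — unites the whole ingroup.
II (derived state 'yes') is shared by Lineage K and Lineage T — a synapomorphy uniting that clade.
Only Lineage C, Lineage K, and Lineage T show the derived state 'yes' for III, supporting them as a clade.
Only Lineage C, Lineage G, Lineage K, and Lineage T show the derived state 'no' for IV, supporting them as a clade.
Most parsimonious ingroup topology: (Lineage S,(((Lineage T,Lineage K),Lineage C),Lineage G)).
Lineage K and Lineage T share a more recent common ancestor with each other than either does with Lineage C, so Lineage C is the least closely related of the three.

Lineage C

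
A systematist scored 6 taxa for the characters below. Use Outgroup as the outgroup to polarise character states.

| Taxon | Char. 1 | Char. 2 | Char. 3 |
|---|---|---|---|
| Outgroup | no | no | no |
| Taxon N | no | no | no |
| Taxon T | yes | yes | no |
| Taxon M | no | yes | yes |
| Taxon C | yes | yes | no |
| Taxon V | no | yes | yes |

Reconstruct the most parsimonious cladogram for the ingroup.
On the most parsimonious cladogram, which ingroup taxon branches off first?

Taxon N

The outgroup has state 'no' for every character, so 'yes' is the derived state throughout.
Char. 1: derived state 'yes' in Taxon C and Taxon T only — synapomorphy for {Taxon C, Taxon T}.
Only Taxon C, Taxon M, Taxon T, and Taxon V show the derived state 'yes' for Char. 2, supporting them as a clade.
Char. 3: derived state 'yes' in Taxon M and Taxon V only — synapomorphy for {Taxon M, Taxon V}.
Most parsimonious ingroup topology: (Taxon N,((Taxon T,Taxon C),(Taxon M,Taxon V))).
Taxon N is sister to the clade containing all other ingroup taxa, so it is the earliest-diverging (most basal) ingroup lineage.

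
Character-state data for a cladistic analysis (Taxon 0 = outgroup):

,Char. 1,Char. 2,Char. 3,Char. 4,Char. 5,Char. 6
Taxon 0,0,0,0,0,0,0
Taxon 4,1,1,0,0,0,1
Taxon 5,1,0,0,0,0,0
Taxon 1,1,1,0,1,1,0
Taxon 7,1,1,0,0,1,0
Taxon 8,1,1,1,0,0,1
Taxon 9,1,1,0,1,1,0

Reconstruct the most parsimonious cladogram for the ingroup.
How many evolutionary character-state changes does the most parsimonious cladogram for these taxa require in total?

6

The outgroup has state '0' for every character, so '1' is the derived state throughout.
Char. 1 (derived state '1') is shared by all ingroup taxa — unites the whole ingroup.
Only Taxon 1, Taxon 4, Taxon 7, Taxon 8, and Taxon 9 show the derived state '1' for Char. 2, supporting them as a clade.
Char. 3: derived state '1' in Taxon 8 only — an autapomorphy, so it tells us nothing about relationships among taxa.
Char. 4 (derived state '1') is shared by Taxon 1 and Taxon 9 — a synapomorphy uniting that clade.
Char. 5: derived state '1' in Taxon 1, Taxon 7, and Taxon 9 only — synapomorphy for {Taxon 1, Taxon 7, Taxon 9}.
Char. 6 (derived state '1') is shared by Taxon 4 and Taxon 8 — a synapomorphy uniting that clade.
Most parsimonious ingroup topology: (((Taxon 4,Taxon 8),((Taxon 1,Taxon 9),Taxon 7)),Taxon 5).
Changes per character on this tree: Char. 1: 1; Char. 2: 1; Char. 3: 1; Char. 4: 1; Char. 5: 1; Char. 6: 1.
Total = 6.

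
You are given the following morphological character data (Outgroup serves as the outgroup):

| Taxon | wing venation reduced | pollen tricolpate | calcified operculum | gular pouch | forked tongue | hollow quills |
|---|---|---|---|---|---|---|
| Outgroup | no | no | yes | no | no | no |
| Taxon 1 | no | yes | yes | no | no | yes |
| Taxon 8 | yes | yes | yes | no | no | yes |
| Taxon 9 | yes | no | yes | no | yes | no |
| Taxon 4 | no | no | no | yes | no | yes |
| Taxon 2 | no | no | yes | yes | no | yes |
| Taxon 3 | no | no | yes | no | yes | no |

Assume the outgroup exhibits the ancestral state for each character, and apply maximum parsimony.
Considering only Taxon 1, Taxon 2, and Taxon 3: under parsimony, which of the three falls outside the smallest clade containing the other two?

Character polarity is set by the outgroup: the derived state is whichever differs from the outgroup's state, so for calcified operculum the derived state is 'no', and for the remaining characters it is 'yes'.
wing venation reduced groups Taxon 8 and Taxon 9, which is incompatible with the clades supported by the remaining characters; treating it as convergent (homoplasy) costs fewer steps than any alternative tree.
pollen tricolpate (derived state 'yes') is shared by Taxon 1 and Taxon 8 — a synapomorphy uniting that clade.
calcified operculum: derived state 'no' in Taxon 4 only — an autapomorphy, so it tells us nothing about relationships among taxa.
gular pouch: derived state 'yes' in Taxon 2 and Taxon 4 only — synapomorphy for {Taxon 2, Taxon 4}.
forked tongue: derived state 'yes' in Taxon 3 and Taxon 9 only — synapomorphy for {Taxon 3, Taxon 9}.
Only Taxon 1, Taxon 2, Taxon 4, and Taxon 8 show the derived state 'yes' for hollow quills, supporting them as a clade.
Most parsimonious ingroup topology: (((Taxon 1,Taxon 8),(Taxon 4,Taxon 2)),(Taxon 9,Taxon 3)).
Taxon 1 and Taxon 2 share a more recent common ancestor with each other than either does with Taxon 3, so Taxon 3 is the least closely related of the three.

Taxon 3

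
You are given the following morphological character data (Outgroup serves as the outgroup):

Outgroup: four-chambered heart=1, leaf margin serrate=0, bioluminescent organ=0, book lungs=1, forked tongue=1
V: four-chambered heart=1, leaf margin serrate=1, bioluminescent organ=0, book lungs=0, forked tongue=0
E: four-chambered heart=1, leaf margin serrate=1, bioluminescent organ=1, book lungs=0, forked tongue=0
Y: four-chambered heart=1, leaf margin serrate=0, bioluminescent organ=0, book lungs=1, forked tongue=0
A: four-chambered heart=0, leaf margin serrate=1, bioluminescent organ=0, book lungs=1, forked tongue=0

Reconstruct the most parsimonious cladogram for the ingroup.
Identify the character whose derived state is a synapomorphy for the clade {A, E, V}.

leaf margin serrate

Character polarity is set by the outgroup: the derived state is whichever differs from the outgroup's state, so for four-chambered heart, book lungs, forked tongue the derived state is '0', and for the remaining characters it is '1'.
four-chambered heart: derived state '0' in A only — an autapomorphy, so it tells us nothing about relationships among taxa.
Only A, E, and V show the derived state '1' for leaf margin serrate, supporting them as a clade.
bioluminescent organ (derived state '1') is unique to E (autapomorphy; uninformative for grouping).
book lungs: derived state '0' in E and V only — synapomorphy for {E, V}.
All ingroup taxa share the derived state '0' for forked tongue; it defines the ingroup but does not resolve relationships within it.
Most parsimonious ingroup topology: (((V,E),A),Y).
The clade {A, E, V} is supported by leaf margin serrate: its derived state '1' occurs in exactly those taxa and in no other taxon (including the outgroup).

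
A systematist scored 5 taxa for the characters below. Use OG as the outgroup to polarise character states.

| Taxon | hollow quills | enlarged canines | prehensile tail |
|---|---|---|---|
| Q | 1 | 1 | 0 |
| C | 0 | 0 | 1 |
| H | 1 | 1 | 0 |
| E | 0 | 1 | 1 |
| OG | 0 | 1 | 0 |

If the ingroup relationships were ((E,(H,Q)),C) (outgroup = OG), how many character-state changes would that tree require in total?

Map each character onto ((E,(H,Q)),C) (rooted by OG) and count the minimum state changes it requires (Fitch parsimony):
hollow quills: 1; enlarged canines: 1; prehensile tail: 2.
Total tree length = 4.

4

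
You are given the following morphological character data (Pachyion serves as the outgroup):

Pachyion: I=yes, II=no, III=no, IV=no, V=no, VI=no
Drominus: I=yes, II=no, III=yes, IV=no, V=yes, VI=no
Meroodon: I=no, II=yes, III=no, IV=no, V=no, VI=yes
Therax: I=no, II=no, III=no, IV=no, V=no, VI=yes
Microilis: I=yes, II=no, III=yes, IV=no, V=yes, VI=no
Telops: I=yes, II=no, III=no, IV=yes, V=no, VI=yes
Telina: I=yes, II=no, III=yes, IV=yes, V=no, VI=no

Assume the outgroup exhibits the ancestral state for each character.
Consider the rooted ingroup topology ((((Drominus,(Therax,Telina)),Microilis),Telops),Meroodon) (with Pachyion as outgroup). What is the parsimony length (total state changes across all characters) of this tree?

12

Map each character onto ((((Drominus,(Therax,Telina)),Microilis),Telops),Meroodon) (rooted by Pachyion) and count the minimum state changes it requires (Fitch parsimony):
I: 2; II: 1; III: 2; IV: 2; V: 2; VI: 3.
Total tree length = 12.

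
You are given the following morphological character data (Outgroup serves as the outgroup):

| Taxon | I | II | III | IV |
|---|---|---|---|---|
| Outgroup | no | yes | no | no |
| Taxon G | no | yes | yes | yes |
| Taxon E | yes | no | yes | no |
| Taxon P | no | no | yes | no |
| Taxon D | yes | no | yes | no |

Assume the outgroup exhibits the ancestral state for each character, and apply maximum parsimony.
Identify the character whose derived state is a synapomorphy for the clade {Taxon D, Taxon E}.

I

Character polarity is set by the outgroup: the derived state is whichever differs from the outgroup's state, so for II the derived state is 'no', and for the remaining characters it is 'yes'.
I (derived state 'yes') is shared by Taxon D and Taxon E — a synapomorphy uniting that clade.
II (derived state 'no') is shared by Taxon D, Taxon E, and Taxon P — a synapomorphy uniting that clade.
III (derived state 'yes') is shared by all ingroup taxa — unites the whole ingroup.
IV: derived state 'yes' in Taxon G only — an autapomorphy, so it tells us nothing about relationships among taxa.
Most parsimonious ingroup topology: (Taxon G,((Taxon E,Taxon D),Taxon P)).
The clade {Taxon D, Taxon E} is supported by I: its derived state 'yes' occurs in exactly those taxa and in no other taxon (including the outgroup).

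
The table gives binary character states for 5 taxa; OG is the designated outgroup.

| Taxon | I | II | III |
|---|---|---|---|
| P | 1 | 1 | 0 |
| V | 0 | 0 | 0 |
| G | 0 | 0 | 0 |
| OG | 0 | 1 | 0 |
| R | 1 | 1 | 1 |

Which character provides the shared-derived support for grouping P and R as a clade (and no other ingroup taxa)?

Character polarity is set by the outgroup: the derived state is whichever differs from the outgroup's state, so for II the derived state is '0', and for the remaining characters it is '1'.
Only P and R show the derived state '1' for I, supporting them as a clade.
II: derived state '0' in G and V only — synapomorphy for {G, V}.
III (derived state '1') is unique to R (autapomorphy; uninformative for grouping).
Most parsimonious ingroup topology: ((V,G),(R,P)).
The clade {P, R} is supported by I: its derived state '1' occurs in exactly those taxa and in no other taxon (including the outgroup).

I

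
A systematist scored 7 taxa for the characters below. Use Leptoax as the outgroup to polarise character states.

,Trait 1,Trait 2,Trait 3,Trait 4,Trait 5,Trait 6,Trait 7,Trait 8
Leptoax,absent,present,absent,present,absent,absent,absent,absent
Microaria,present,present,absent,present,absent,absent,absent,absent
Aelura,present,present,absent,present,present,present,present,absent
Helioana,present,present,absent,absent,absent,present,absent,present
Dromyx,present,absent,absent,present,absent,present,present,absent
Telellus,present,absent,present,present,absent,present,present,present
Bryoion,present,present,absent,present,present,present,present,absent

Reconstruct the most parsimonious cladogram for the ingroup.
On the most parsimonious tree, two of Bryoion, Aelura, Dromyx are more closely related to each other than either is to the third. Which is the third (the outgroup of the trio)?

Dromyx

Character polarity is set by the outgroup: the derived state is whichever differs from the outgroup's state, so for Trait 2, Trait 4 the derived state is 'absent', and for the remaining characters it is 'present'.
Trait 1 (derived state 'present') is shared by all ingroup taxa — unites the whole ingroup.
Trait 2: derived state 'absent' in Dromyx and Telellus only — synapomorphy for {Dromyx, Telellus}.
Trait 3: derived state 'present' in Telellus only — an autapomorphy, so it tells us nothing about relationships among taxa.
Trait 4 (derived state 'absent') is unique to Helioana (autapomorphy; uninformative for grouping).
Trait 5 (derived state 'present') is shared by Aelura and Bryoion — a synapomorphy uniting that clade.
Only Aelura, Bryoion, Dromyx, Helioana, and Telellus show the derived state 'present' for Trait 6, supporting them as a clade.
Trait 7: derived state 'present' in Aelura, Bryoion, Dromyx, and Telellus only — synapomorphy for {Aelura, Bryoion, Dromyx, Telellus}.
Trait 8 groups Helioana and Telellus, which is incompatible with the clades supported by the remaining characters; treating it as convergent (homoplasy) costs fewer steps than any alternative tree.
Most parsimonious ingroup topology: (Microaria,(((Aelura,Bryoion),(Dromyx,Telellus)),Helioana)).
Bryoion and Aelura share a more recent common ancestor with each other than either does with Dromyx, so Dromyx is the least closely related of the three.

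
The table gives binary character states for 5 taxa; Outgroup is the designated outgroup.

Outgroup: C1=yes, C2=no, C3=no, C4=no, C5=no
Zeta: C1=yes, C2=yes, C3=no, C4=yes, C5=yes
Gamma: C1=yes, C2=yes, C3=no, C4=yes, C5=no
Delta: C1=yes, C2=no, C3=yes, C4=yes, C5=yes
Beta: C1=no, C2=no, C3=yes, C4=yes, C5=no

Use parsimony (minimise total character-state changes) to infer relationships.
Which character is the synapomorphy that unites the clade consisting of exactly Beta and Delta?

C3

Character polarity is set by the outgroup: the derived state is whichever differs from the outgroup's state, so for C1 the derived state is 'no', and for the remaining characters it is 'yes'.
C1: derived state 'no' in Beta only — an autapomorphy, so it tells us nothing about relationships among taxa.
C2: derived state 'yes' in Gamma and Zeta only — synapomorphy for {Gamma, Zeta}.
C3: derived state 'yes' in Beta and Delta only — synapomorphy for {Beta, Delta}.
All ingroup taxa share the derived state 'yes' for C4; it defines the ingroup but does not resolve relationships within it.
C5 (state 'yes') occurs in Delta and Zeta but conflicts with the nesting implied by the other characters — most parsimoniously interpreted as homoplasy.
Most parsimonious ingroup topology: ((Zeta,Gamma),(Delta,Beta)).
The clade {Beta, Delta} is supported by C3: its derived state 'yes' occurs in exactly those taxa and in no other taxon (including the outgroup).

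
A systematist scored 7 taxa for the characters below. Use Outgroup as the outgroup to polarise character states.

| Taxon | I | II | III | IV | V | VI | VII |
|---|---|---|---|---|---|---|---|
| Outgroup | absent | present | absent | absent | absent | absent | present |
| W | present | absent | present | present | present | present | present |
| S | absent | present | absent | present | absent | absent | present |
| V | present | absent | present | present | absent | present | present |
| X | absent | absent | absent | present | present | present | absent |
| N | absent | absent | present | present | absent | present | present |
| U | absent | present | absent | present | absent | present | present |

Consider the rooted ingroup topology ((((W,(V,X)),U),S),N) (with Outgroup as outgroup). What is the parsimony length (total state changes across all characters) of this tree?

13

Map each character onto ((((W,(V,X)),U),S),N) (rooted by Outgroup) and count the minimum state changes it requires (Fitch parsimony):
I: 2; II: 2; III: 3; IV: 1; V: 2; VI: 2; VII: 1.
Total tree length = 13.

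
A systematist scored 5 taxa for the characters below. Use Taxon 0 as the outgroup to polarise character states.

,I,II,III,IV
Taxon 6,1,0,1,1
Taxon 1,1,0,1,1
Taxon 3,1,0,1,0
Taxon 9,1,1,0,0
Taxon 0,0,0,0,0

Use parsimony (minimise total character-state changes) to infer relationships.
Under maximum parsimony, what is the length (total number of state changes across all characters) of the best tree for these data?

The outgroup has state '0' for every character, so '1' is the derived state throughout.
I (derived state '1') is shared by all ingroup taxa — unites the whole ingroup.
II (derived state '1') is unique to Taxon 9 (autapomorphy; uninformative for grouping).
Only Taxon 1, Taxon 3, and Taxon 6 show the derived state '1' for III, supporting them as a clade.
Only Taxon 1 and Taxon 6 show the derived state '1' for IV, supporting them as a clade.
Most parsimonious ingroup topology: (Taxon 9,((Taxon 6,Taxon 1),Taxon 3)).
Changes per character on this tree: I: 1; II: 1; III: 1; IV: 1.
Total = 4.

4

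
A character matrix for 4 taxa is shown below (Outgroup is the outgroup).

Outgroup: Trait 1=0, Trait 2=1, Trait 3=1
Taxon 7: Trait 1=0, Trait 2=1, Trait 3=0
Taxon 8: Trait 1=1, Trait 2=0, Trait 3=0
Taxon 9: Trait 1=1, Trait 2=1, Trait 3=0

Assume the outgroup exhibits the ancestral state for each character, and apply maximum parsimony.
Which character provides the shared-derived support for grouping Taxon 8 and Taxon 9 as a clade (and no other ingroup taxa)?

Character polarity is set by the outgroup: the derived state is whichever differs from the outgroup's state, so for Trait 2, Trait 3 the derived state is '0', and for the remaining characters it is '1'.
Trait 1: derived state '1' in Taxon 8 and Taxon 9 only — synapomorphy for {Taxon 8, Taxon 9}.
Trait 2 (derived state '0') is unique to Taxon 8 (autapomorphy; uninformative for grouping).
All ingroup taxa share the derived state '0' for Trait 3; it defines the ingroup but does not resolve relationships within it.
Most parsimonious ingroup topology: (Taxon 7,(Taxon 8,Taxon 9)).
The clade {Taxon 8, Taxon 9} is supported by Trait 1: its derived state '1' occurs in exactly those taxa and in no other taxon (including the outgroup).

Trait 1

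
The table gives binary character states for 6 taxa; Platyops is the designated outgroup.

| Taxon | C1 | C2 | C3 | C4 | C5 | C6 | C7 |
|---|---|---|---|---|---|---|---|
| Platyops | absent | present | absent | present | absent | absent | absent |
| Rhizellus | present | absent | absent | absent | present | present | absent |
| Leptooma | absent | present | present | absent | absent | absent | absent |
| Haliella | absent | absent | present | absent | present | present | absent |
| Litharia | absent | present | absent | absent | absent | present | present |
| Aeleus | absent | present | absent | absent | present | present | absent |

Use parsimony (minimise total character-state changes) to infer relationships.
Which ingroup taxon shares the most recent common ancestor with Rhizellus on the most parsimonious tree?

Haliella

Character polarity is set by the outgroup: the derived state is whichever differs from the outgroup's state, so for C2, C4 the derived state is 'absent', and for the remaining characters it is 'present'.
C1 (derived state 'present') is unique to Rhizellus (autapomorphy; uninformative for grouping).
C2: derived state 'absent' in Haliella and Rhizellus only — synapomorphy for {Haliella, Rhizellus}.
C3 groups Haliella and Leptooma, which is incompatible with the clades supported by the remaining characters; treating it as convergent (homoplasy) costs fewer steps than any alternative tree.
All ingroup taxa share the derived state 'absent' for C4; it defines the ingroup but does not resolve relationships within it.
C5 (derived state 'present') is shared by Aeleus, Haliella, and Rhizellus — a synapomorphy uniting that clade.
Only Aeleus, Haliella, Litharia, and Rhizellus show the derived state 'present' for C6, supporting them as a clade.
C7: derived state 'present' in Litharia only — an autapomorphy, so it tells us nothing about relationships among taxa.
Most parsimonious ingroup topology: ((((Rhizellus,Haliella),Aeleus),Litharia),Leptooma).
Rhizellus and Haliella form a cherry on this tree, so they are sister taxa.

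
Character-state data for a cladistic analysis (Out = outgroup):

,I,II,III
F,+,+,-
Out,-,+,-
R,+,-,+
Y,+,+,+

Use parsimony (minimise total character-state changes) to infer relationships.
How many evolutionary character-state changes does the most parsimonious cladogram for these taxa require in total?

Character polarity is set by the outgroup: the derived state is whichever differs from the outgroup's state, so for II the derived state is '-', and for the remaining characters it is '+'.
I (derived state '+') is shared by all ingroup taxa — unites the whole ingroup.
II: derived state '-' in R only — an autapomorphy, so it tells us nothing about relationships among taxa.
III (derived state '+') is shared by R and Y — a synapomorphy uniting that clade.
Most parsimonious ingroup topology: ((Y,R),F).
Changes per character on this tree: I: 1; II: 1; III: 1.
Total = 3.

3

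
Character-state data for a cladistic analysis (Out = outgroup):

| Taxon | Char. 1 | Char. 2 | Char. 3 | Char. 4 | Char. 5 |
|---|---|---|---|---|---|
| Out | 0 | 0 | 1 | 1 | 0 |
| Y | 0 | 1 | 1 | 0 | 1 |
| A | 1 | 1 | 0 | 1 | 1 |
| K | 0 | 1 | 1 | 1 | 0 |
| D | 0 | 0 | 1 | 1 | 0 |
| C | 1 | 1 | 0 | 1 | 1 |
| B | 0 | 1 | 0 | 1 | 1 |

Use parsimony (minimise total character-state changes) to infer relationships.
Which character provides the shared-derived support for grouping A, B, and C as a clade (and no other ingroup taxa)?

Character polarity is set by the outgroup: the derived state is whichever differs from the outgroup's state, so for Char. 3, Char. 4 the derived state is '0', and for the remaining characters it is '1'.
Char. 1: derived state '1' in A and C only — synapomorphy for {A, C}.
Char. 2: derived state '1' in A, B, C, K, and Y only — synapomorphy for {A, B, C, K, Y}.
Only A, B, and C show the derived state '0' for Char. 3, supporting them as a clade.
Char. 4 (derived state '0') is unique to Y (autapomorphy; uninformative for grouping).
Only A, B, C, and Y show the derived state '1' for Char. 5, supporting them as a clade.
Most parsimonious ingroup topology: (((Y,((A,C),B)),K),D).
The clade {A, B, C} is supported by Char. 3: its derived state '0' occurs in exactly those taxa and in no other taxon (including the outgroup).

Char. 3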